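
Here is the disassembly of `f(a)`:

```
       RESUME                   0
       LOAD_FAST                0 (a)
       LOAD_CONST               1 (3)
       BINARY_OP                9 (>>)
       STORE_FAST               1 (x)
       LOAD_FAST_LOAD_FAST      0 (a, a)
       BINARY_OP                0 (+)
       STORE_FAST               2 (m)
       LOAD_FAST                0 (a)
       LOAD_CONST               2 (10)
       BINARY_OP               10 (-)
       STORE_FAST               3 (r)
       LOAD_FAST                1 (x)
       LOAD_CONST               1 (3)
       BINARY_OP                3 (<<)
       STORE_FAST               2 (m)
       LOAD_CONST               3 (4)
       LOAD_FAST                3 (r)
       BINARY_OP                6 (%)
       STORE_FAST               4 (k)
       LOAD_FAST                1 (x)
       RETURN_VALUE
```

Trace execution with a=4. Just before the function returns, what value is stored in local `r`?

-6

LOAD_FAST a → push 4. Stack: [4]
LOAD_CONST → push 3. Stack: [4, 3]
BINARY_OP >> → 4 >> 3 = 0. Stack: [0]
STORE_FAST x → x=0. Stack: []
LOAD_FAST_LOAD_FAST a,a → push 4,4. Stack: [4, 4]
BINARY_OP + → 4 + 4 = 8. Stack: [8]
STORE_FAST m → m=8. Stack: []
LOAD_FAST a → push 4. Stack: [4]
LOAD_CONST → push 10. Stack: [4, 10]
BINARY_OP - → 4 - 10 = -6. Stack: [-6]
STORE_FAST r → r=-6. Stack: []
LOAD_FAST x → push 0. Stack: [0]
LOAD_CONST → push 3. Stack: [0, 3]
BINARY_OP << → 0 << 3 = 0. Stack: [0]
STORE_FAST m → m=0. Stack: []
LOAD_CONST → push 4. Stack: [4]
LOAD_FAST r → push -6. Stack: [4, -6]
BINARY_OP % → 4 % -6 = -2. Stack: [-2]
STORE_FAST k → k=-2. Stack: []
LOAD_FAST x → push 0. Stack: [0]
RETURN_VALUE → return 0.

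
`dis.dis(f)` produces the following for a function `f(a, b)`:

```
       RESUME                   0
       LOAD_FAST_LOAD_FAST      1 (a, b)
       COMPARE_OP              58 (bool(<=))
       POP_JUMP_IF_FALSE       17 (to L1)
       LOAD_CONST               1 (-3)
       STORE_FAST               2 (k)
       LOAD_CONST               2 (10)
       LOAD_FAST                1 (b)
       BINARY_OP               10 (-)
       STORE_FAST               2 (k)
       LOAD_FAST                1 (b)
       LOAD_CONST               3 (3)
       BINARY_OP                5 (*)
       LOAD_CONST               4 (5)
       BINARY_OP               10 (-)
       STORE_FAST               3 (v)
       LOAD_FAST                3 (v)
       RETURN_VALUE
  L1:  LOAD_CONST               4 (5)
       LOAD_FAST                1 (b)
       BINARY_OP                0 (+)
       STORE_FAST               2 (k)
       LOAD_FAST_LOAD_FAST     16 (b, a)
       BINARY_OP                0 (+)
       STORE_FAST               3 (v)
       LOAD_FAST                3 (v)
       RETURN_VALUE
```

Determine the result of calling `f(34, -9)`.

25

LOAD_FAST_LOAD_FAST a,b → push 34,-9. Stack: [34, -9]
COMPARE_OP bool(<=) → 34 vs -9 = False. Stack: [False]
POP_JUMP_IF_FALSE → pop False; jump. Stack: []
LOAD_CONST → push 5. Stack: [5]
LOAD_FAST b → push -9. Stack: [5, -9]
BINARY_OP + → 5 + -9 = -4. Stack: [-4]
STORE_FAST k → k=-4. Stack: []
LOAD_FAST_LOAD_FAST b,a → push -9,34. Stack: [-9, 34]
BINARY_OP + → -9 + 34 = 25. Stack: [25]
STORE_FAST v → v=25. Stack: []
LOAD_FAST v → push 25. Stack: [25]
RETURN_VALUE → return 25.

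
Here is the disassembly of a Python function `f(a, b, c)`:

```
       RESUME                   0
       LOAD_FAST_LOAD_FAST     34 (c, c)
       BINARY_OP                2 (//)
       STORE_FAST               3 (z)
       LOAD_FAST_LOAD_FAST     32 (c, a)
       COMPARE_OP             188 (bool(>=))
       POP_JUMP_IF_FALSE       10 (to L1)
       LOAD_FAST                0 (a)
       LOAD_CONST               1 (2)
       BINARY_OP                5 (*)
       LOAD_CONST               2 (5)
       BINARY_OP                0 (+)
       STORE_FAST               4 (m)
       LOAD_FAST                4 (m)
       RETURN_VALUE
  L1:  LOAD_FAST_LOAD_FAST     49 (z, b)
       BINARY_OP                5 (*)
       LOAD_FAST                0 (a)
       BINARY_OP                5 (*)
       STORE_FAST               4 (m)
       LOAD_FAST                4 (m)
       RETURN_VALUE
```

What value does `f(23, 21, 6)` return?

483

LOAD_FAST_LOAD_FAST c,c → push 6,6. Stack: [6, 6]
BINARY_OP // → 6 // 6 = 1. Stack: [1]
STORE_FAST z → z=1. Stack: []
LOAD_FAST_LOAD_FAST c,a → push 6,23. Stack: [6, 23]
COMPARE_OP bool(>=) → 6 vs 23 = False. Stack: [False]
POP_JUMP_IF_FALSE → pop False; jump. Stack: []
LOAD_FAST_LOAD_FAST z,b → push 1,21. Stack: [1, 21]
BINARY_OP * → 1 * 21 = 21. Stack: [21]
LOAD_FAST a → push 23. Stack: [21, 23]
BINARY_OP * → 21 * 23 = 483. Stack: [483]
STORE_FAST m → m=483. Stack: []
LOAD_FAST m → push 483. Stack: [483]
RETURN_VALUE → return 483.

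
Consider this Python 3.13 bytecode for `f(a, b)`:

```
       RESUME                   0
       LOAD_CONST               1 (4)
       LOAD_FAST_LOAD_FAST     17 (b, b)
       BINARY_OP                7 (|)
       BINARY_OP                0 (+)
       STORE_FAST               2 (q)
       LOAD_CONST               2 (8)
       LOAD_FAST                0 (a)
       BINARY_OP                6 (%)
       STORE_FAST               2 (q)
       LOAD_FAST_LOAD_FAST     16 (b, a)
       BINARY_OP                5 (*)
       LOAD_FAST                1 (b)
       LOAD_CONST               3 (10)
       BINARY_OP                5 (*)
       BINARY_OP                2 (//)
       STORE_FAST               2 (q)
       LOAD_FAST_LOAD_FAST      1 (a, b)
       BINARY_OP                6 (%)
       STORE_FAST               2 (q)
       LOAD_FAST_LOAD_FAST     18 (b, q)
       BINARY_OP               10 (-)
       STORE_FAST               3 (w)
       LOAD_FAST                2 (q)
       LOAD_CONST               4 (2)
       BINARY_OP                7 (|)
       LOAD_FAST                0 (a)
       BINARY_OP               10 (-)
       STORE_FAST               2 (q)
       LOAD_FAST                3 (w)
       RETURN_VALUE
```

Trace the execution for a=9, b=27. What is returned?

LOAD_CONST → push 4. Stack: [4]
LOAD_FAST_LOAD_FAST b,b → push 27,27. Stack: [4, 27, 27]
BINARY_OP | → 27 | 27 = 27. Stack: [4, 27]
BINARY_OP + → 4 + 27 = 31. Stack: [31]
STORE_FAST q → q=31. Stack: []
LOAD_CONST → push 8. Stack: [8]
LOAD_FAST a → push 9. Stack: [8, 9]
BINARY_OP % → 8 % 9 = 8. Stack: [8]
STORE_FAST q → q=8. Stack: []
LOAD_FAST_LOAD_FAST b,a → push 27,9. Stack: [27, 9]
BINARY_OP * → 27 * 9 = 243. Stack: [243]
LOAD_FAST b → push 27. Stack: [243, 27]
LOAD_CONST → push 10. Stack: [243, 27, 10]
BINARY_OP * → 27 * 10 = 270. Stack: [243, 270]
BINARY_OP // → 243 // 270 = 0. Stack: [0]
STORE_FAST q → q=0. Stack: []
LOAD_FAST_LOAD_FAST a,b → push 9,27. Stack: [9, 27]
BINARY_OP % → 9 % 27 = 9. Stack: [9]
STORE_FAST q → q=9. Stack: []
LOAD_FAST_LOAD_FAST b,q → push 27,9. Stack: [27, 9]
BINARY_OP - → 27 - 9 = 18. Stack: [18]
STORE_FAST w → w=18. Stack: []
LOAD_FAST q → push 9. Stack: [9]
LOAD_CONST → push 2. Stack: [9, 2]
BINARY_OP | → 9 | 2 = 11. Stack: [11]
LOAD_FAST a → push 9. Stack: [11, 9]
BINARY_OP - → 11 - 9 = 2. Stack: [2]
STORE_FAST q → q=2. Stack: []
LOAD_FAST w → push 18. Stack: [18]
RETURN_VALUE → return 18.

18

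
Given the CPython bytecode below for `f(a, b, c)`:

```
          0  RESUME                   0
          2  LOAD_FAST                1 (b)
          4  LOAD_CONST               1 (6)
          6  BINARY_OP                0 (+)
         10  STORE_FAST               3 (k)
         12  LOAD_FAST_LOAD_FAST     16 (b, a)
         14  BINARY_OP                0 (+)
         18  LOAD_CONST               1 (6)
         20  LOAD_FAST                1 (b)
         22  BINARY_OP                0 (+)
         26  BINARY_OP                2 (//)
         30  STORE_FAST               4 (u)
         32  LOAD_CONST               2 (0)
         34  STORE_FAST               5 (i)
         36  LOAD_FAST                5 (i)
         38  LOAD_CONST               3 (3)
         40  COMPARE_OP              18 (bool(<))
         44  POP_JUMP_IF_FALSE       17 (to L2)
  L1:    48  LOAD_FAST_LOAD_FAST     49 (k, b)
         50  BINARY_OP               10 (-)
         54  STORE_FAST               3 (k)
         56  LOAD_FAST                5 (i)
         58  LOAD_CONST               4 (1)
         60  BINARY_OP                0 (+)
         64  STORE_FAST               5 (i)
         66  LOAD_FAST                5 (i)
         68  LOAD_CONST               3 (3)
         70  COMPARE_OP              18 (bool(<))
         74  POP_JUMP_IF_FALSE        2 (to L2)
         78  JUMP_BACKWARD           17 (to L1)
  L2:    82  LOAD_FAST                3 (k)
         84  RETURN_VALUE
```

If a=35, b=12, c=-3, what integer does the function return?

LOAD_FAST b → push 12. Stack: [12]
LOAD_CONST → push 6. Stack: [12, 6]
BINARY_OP + → 12 + 6 = 18. Stack: [18]
STORE_FAST k → k=18. Stack: []
LOAD_FAST_LOAD_FAST b,a → push 12,35. Stack: [12, 35]
BINARY_OP + → 12 + 35 = 47. Stack: [47]
LOAD_CONST → push 6. Stack: [47, 6]
LOAD_FAST b → push 12. Stack: [47, 6, 12]
BINARY_OP + → 6 + 12 = 18. Stack: [47, 18]
BINARY_OP // → 47 // 18 = 2. Stack: [2]
STORE_FAST u → u=2. Stack: []
LOAD_CONST → push 0. Stack: [0]
STORE_FAST i → i=0. Stack: []
LOAD_FAST i → push 0. Stack: [0]
LOAD_CONST → push 3. Stack: [0, 3]
COMPARE_OP bool(<) → 0 vs 3 = True. Stack: [True]
POP_JUMP_IF_FALSE → pop True; no jump. Stack: []
LOAD_FAST_LOAD_FAST k,b → push 18,12. Stack: [18, 12]
BINARY_OP - → 18 - 12 = 6. Stack: [6]
STORE_FAST k → k=6. Stack: []
LOAD_FAST i → push 0. Stack: [0]
LOAD_CONST → push 1. Stack: [0, 1]
BINARY_OP + → 0 + 1 = 1. Stack: [1]
STORE_FAST i → i=1. Stack: []
LOAD_FAST i → push 1. Stack: [1]
LOAD_CONST → push 3. Stack: [1, 3]
COMPARE_OP bool(<) → 1 vs 3 = True. Stack: [True]
POP_JUMP_IF_FALSE → pop True; no jump. Stack: []
LOAD_FAST_LOAD_FAST k,b → push 6,12. Stack: [6, 12]
BINARY_OP - → 6 - 12 = -6. Stack: [-6]
STORE_FAST k → k=-6. Stack: []
LOAD_FAST i → push 1. Stack: [1]
LOAD_CONST → push 1. Stack: [1, 1]
BINARY_OP + → 1 + 1 = 2. Stack: [2]
STORE_FAST i → i=2. Stack: []
LOAD_FAST i → push 2. Stack: [2]
LOAD_CONST → push 3. Stack: [2, 3]
COMPARE_OP bool(<) → 2 vs 3 = True. Stack: [True]
POP_JUMP_IF_FALSE → pop True; no jump. Stack: []
LOAD_FAST_LOAD_FAST k,b → push -6,12. Stack: [-6, 12]
BINARY_OP - → -6 - 12 = -18. Stack: [-18]
STORE_FAST k → k=-18. Stack: []
LOAD_FAST i → push 2. Stack: [2]
LOAD_CONST → push 1. Stack: [2, 1]
BINARY_OP + → 2 + 1 = 3. Stack: [3]
STORE_FAST i → i=3. Stack: []
LOAD_FAST i → push 3. Stack: [3]
LOAD_CONST → push 3. Stack: [3, 3]
COMPARE_OP bool(<) → 3 vs 3 = False. Stack: [False]
POP_JUMP_IF_FALSE → pop False; jump. Stack: []
LOAD_FAST k → push -18. Stack: [-18]
RETURN_VALUE → return -18.

-18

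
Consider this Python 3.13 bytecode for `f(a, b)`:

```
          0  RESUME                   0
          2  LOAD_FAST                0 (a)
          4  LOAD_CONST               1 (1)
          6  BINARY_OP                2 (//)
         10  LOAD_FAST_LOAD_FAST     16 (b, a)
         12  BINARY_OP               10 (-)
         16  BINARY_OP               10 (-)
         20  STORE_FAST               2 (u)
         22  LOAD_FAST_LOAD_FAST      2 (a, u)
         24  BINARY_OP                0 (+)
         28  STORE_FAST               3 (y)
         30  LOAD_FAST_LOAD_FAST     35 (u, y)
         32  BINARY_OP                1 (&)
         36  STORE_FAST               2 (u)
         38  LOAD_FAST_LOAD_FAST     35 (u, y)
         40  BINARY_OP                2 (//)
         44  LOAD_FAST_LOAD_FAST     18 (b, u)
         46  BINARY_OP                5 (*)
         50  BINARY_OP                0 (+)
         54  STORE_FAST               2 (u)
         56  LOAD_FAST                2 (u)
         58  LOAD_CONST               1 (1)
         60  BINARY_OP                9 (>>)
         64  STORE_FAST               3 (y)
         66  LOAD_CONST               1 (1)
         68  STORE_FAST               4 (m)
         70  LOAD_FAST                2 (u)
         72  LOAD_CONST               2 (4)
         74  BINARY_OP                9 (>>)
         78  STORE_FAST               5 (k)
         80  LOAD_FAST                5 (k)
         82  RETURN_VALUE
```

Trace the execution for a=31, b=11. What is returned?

12

LOAD_FAST a → push 31. Stack: [31]
LOAD_CONST → push 1. Stack: [31, 1]
BINARY_OP // → 31 // 1 = 31. Stack: [31]
LOAD_FAST_LOAD_FAST b,a → push 11,31. Stack: [31, 11, 31]
BINARY_OP - → 11 - 31 = -20. Stack: [31, -20]
BINARY_OP - → 31 - -20 = 51. Stack: [51]
STORE_FAST u → u=51. Stack: []
LOAD_FAST_LOAD_FAST a,u → push 31,51. Stack: [31, 51]
BINARY_OP + → 31 + 51 = 82. Stack: [82]
STORE_FAST y → y=82. Stack: []
LOAD_FAST_LOAD_FAST u,y → push 51,82. Stack: [51, 82]
BINARY_OP & → 51 & 82 = 18. Stack: [18]
STORE_FAST u → u=18. Stack: []
LOAD_FAST_LOAD_FAST u,y → push 18,82. Stack: [18, 82]
BINARY_OP // → 18 // 82 = 0. Stack: [0]
LOAD_FAST_LOAD_FAST b,u → push 11,18. Stack: [0, 11, 18]
BINARY_OP * → 11 * 18 = 198. Stack: [0, 198]
BINARY_OP + → 0 + 198 = 198. Stack: [198]
STORE_FAST u → u=198. Stack: []
LOAD_FAST u → push 198. Stack: [198]
LOAD_CONST → push 1. Stack: [198, 1]
BINARY_OP >> → 198 >> 1 = 99. Stack: [99]
STORE_FAST y → y=99. Stack: []
LOAD_CONST → push 1. Stack: [1]
STORE_FAST m → m=1. Stack: []
LOAD_FAST u → push 198. Stack: [198]
LOAD_CONST → push 4. Stack: [198, 4]
BINARY_OP >> → 198 >> 4 = 12. Stack: [12]
STORE_FAST k → k=12. Stack: []
LOAD_FAST k → push 12. Stack: [12]
RETURN_VALUE → return 12.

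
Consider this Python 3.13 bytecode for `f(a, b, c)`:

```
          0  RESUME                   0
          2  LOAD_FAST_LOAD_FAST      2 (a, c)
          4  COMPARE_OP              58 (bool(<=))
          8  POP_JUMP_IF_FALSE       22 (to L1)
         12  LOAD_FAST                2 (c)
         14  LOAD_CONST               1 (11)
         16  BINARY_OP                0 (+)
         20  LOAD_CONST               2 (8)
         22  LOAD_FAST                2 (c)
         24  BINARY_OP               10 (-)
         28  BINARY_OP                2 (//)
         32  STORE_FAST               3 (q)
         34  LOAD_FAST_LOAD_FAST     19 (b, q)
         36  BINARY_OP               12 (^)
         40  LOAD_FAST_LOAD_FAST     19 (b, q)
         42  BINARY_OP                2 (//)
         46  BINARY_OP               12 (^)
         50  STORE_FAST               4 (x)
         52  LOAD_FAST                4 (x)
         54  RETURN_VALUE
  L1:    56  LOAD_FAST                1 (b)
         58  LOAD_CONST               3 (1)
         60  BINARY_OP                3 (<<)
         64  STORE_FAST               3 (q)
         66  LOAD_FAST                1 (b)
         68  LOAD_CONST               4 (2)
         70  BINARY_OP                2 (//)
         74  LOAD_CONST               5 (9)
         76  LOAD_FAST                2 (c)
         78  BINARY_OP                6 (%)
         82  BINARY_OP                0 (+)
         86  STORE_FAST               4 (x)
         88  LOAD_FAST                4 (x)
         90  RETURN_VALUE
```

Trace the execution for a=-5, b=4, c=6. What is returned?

LOAD_FAST_LOAD_FAST a,c → push -5,6. Stack: [-5, 6]
COMPARE_OP bool(<=) → -5 vs 6 = True. Stack: [True]
POP_JUMP_IF_FALSE → pop True; no jump. Stack: []
LOAD_FAST c → push 6. Stack: [6]
LOAD_CONST → push 11. Stack: [6, 11]
BINARY_OP + → 6 + 11 = 17. Stack: [17]
LOAD_CONST → push 8. Stack: [17, 8]
LOAD_FAST c → push 6. Stack: [17, 8, 6]
BINARY_OP - → 8 - 6 = 2. Stack: [17, 2]
BINARY_OP // → 17 // 2 = 8. Stack: [8]
STORE_FAST q → q=8. Stack: []
LOAD_FAST_LOAD_FAST b,q → push 4,8. Stack: [4, 8]
BINARY_OP ^ → 4 ^ 8 = 12. Stack: [12]
LOAD_FAST_LOAD_FAST b,q → push 4,8. Stack: [12, 4, 8]
BINARY_OP // → 4 // 8 = 0. Stack: [12, 0]
BINARY_OP ^ → 12 ^ 0 = 12. Stack: [12]
STORE_FAST x → x=12. Stack: []
LOAD_FAST x → push 12. Stack: [12]
RETURN_VALUE → return 12.

12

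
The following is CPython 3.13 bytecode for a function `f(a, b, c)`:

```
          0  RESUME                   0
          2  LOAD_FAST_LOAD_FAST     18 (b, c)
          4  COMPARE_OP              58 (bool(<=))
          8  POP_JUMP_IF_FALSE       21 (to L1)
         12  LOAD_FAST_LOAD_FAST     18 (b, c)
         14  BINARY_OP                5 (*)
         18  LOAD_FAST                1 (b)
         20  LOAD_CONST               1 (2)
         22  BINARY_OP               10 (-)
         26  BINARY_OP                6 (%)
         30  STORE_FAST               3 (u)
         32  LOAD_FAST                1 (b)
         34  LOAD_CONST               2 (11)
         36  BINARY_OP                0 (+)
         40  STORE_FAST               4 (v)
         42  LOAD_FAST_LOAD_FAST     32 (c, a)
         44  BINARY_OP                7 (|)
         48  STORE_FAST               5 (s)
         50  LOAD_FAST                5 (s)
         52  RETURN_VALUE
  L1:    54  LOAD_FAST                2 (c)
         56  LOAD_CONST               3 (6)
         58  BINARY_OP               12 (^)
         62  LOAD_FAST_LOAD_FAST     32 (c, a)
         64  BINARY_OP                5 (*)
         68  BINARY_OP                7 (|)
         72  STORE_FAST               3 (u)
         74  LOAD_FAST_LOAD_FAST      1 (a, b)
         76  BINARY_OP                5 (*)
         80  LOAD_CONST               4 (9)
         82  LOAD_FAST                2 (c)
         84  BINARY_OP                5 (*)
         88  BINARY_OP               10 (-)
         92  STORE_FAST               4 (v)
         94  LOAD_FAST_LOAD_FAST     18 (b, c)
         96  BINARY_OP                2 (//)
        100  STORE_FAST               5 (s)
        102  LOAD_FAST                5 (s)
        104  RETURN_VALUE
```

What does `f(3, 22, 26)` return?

LOAD_FAST_LOAD_FAST b,c → push 22,26. Stack: [22, 26]
COMPARE_OP bool(<=) → 22 vs 26 = True. Stack: [True]
POP_JUMP_IF_FALSE → pop True; no jump. Stack: []
LOAD_FAST_LOAD_FAST b,c → push 22,26. Stack: [22, 26]
BINARY_OP * → 22 * 26 = 572. Stack: [572]
LOAD_FAST b → push 22. Stack: [572, 22]
LOAD_CONST → push 2. Stack: [572, 22, 2]
BINARY_OP - → 22 - 2 = 20. Stack: [572, 20]
BINARY_OP % → 572 % 20 = 12. Stack: [12]
STORE_FAST u → u=12. Stack: []
LOAD_FAST b → push 22. Stack: [22]
LOAD_CONST → push 11. Stack: [22, 11]
BINARY_OP + → 22 + 11 = 33. Stack: [33]
STORE_FAST v → v=33. Stack: []
LOAD_FAST_LOAD_FAST c,a → push 26,3. Stack: [26, 3]
BINARY_OP | → 26 | 3 = 27. Stack: [27]
STORE_FAST s → s=27. Stack: []
LOAD_FAST s → push 27. Stack: [27]
RETURN_VALUE → return 27.

27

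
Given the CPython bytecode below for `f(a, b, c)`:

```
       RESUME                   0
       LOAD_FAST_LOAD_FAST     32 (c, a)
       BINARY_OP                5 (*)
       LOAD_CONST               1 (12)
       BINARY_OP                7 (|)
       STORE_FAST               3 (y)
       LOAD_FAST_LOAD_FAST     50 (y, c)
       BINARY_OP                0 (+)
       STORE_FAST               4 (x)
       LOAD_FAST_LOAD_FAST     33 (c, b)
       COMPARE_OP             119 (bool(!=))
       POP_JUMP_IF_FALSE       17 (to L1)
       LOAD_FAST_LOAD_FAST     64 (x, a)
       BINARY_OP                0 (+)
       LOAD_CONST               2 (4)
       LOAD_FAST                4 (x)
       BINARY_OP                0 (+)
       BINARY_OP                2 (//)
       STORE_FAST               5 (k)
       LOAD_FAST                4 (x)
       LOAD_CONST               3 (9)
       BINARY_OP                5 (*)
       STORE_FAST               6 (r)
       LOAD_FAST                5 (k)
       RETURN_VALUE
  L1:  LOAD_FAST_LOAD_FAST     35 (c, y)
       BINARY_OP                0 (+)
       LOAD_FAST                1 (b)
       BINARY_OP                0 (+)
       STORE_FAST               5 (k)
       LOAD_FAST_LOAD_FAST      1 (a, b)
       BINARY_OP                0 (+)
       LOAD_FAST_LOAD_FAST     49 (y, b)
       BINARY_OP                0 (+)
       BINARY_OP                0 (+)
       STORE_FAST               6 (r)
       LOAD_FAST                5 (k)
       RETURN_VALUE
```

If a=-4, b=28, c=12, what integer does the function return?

LOAD_FAST_LOAD_FAST c,a → push 12,-4. Stack: [12, -4]
BINARY_OP * → 12 * -4 = -48. Stack: [-48]
LOAD_CONST → push 12. Stack: [-48, 12]
BINARY_OP | → -48 | 12 = -36. Stack: [-36]
STORE_FAST y → y=-36. Stack: []
LOAD_FAST_LOAD_FAST y,c → push -36,12. Stack: [-36, 12]
BINARY_OP + → -36 + 12 = -24. Stack: [-24]
STORE_FAST x → x=-24. Stack: []
LOAD_FAST_LOAD_FAST c,b → push 12,28. Stack: [12, 28]
COMPARE_OP bool(!=) → 12 vs 28 = True. Stack: [True]
POP_JUMP_IF_FALSE → pop True; no jump. Stack: []
LOAD_FAST_LOAD_FAST x,a → push -24,-4. Stack: [-24, -4]
BINARY_OP + → -24 + -4 = -28. Stack: [-28]
LOAD_CONST → push 4. Stack: [-28, 4]
LOAD_FAST x → push -24. Stack: [-28, 4, -24]
BINARY_OP + → 4 + -24 = -20. Stack: [-28, -20]
BINARY_OP // → -28 // -20 = 1. Stack: [1]
STORE_FAST k → k=1. Stack: []
LOAD_FAST x → push -24. Stack: [-24]
LOAD_CONST → push 9. Stack: [-24, 9]
BINARY_OP * → -24 * 9 = -216. Stack: [-216]
STORE_FAST r → r=-216. Stack: []
LOAD_FAST k → push 1. Stack: [1]
RETURN_VALUE → return 1.

1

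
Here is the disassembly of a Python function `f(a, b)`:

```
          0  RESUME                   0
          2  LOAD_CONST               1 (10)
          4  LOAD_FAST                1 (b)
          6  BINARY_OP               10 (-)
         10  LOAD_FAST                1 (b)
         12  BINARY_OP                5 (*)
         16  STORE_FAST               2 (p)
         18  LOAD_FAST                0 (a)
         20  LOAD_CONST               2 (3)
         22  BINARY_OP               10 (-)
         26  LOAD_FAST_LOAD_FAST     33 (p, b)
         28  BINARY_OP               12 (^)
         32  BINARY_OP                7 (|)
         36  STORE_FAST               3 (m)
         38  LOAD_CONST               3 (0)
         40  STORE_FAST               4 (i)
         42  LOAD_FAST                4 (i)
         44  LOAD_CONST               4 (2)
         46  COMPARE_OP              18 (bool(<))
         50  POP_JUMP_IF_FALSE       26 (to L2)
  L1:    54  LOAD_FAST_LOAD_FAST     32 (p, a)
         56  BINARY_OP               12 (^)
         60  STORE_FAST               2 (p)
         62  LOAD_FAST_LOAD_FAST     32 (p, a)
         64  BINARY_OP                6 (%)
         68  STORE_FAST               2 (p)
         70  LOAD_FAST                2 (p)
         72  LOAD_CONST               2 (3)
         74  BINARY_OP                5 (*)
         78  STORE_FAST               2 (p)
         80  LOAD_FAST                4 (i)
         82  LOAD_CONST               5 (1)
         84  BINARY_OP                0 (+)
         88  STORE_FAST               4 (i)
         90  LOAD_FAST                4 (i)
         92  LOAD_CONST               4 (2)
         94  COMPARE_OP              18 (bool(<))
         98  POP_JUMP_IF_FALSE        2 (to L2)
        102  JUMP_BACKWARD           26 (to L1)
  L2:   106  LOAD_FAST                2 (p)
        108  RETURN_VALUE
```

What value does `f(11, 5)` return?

24

LOAD_CONST → push 10. Stack: [10]
LOAD_FAST b → push 5. Stack: [10, 5]
BINARY_OP - → 10 - 5 = 5. Stack: [5]
LOAD_FAST b → push 5. Stack: [5, 5]
BINARY_OP * → 5 * 5 = 25. Stack: [25]
STORE_FAST p → p=25. Stack: []
LOAD_FAST a → push 11. Stack: [11]
LOAD_CONST → push 3. Stack: [11, 3]
BINARY_OP - → 11 - 3 = 8. Stack: [8]
LOAD_FAST_LOAD_FAST p,b → push 25,5. Stack: [8, 25, 5]
BINARY_OP ^ → 25 ^ 5 = 28. Stack: [8, 28]
BINARY_OP | → 8 | 28 = 28. Stack: [28]
STORE_FAST m → m=28. Stack: []
LOAD_CONST → push 0. Stack: [0]
STORE_FAST i → i=0. Stack: []
LOAD_FAST i → push 0. Stack: [0]
LOAD_CONST → push 2. Stack: [0, 2]
COMPARE_OP bool(<) → 0 vs 2 = True. Stack: [True]
POP_JUMP_IF_FALSE → pop True; no jump. Stack: []
LOAD_FAST_LOAD_FAST p,a → push 25,11. Stack: [25, 11]
BINARY_OP ^ → 25 ^ 11 = 18. Stack: [18]
STORE_FAST p → p=18. Stack: []
LOAD_FAST_LOAD_FAST p,a → push 18,11. Stack: [18, 11]
BINARY_OP % → 18 % 11 = 7. Stack: [7]
STORE_FAST p → p=7. Stack: []
LOAD_FAST p → push 7. Stack: [7]
LOAD_CONST → push 3. Stack: [7, 3]
BINARY_OP * → 7 * 3 = 21. Stack: [21]
STORE_FAST p → p=21. Stack: []
LOAD_FAST i → push 0. Stack: [0]
LOAD_CONST → push 1. Stack: [0, 1]
BINARY_OP + → 0 + 1 = 1. Stack: [1]
STORE_FAST i → i=1. Stack: []
LOAD_FAST i → push 1. Stack: [1]
LOAD_CONST → push 2. Stack: [1, 2]
COMPARE_OP bool(<) → 1 vs 2 = True. Stack: [True]
POP_JUMP_IF_FALSE → pop True; no jump. Stack: []
LOAD_FAST_LOAD_FAST p,a → push 21,11. Stack: [21, 11]
BINARY_OP ^ → 21 ^ 11 = 30. Stack: [30]
STORE_FAST p → p=30. Stack: []
LOAD_FAST_LOAD_FAST p,a → push 30,11. Stack: [30, 11]
BINARY_OP % → 30 % 11 = 8. Stack: [8]
STORE_FAST p → p=8. Stack: []
LOAD_FAST p → push 8. Stack: [8]
LOAD_CONST → push 3. Stack: [8, 3]
BINARY_OP * → 8 * 3 = 24. Stack: [24]
STORE_FAST p → p=24. Stack: []
LOAD_FAST i → push 1. Stack: [1]
LOAD_CONST → push 1. Stack: [1, 1]
BINARY_OP + → 1 + 1 = 2. Stack: [2]
STORE_FAST i → i=2. Stack: []
LOAD_FAST i → push 2. Stack: [2]
LOAD_CONST → push 2. Stack: [2, 2]
COMPARE_OP bool(<) → 2 vs 2 = False. Stack: [False]
POP_JUMP_IF_FALSE → pop False; jump. Stack: []
LOAD_FAST p → push 24. Stack: [24]
RETURN_VALUE → return 24.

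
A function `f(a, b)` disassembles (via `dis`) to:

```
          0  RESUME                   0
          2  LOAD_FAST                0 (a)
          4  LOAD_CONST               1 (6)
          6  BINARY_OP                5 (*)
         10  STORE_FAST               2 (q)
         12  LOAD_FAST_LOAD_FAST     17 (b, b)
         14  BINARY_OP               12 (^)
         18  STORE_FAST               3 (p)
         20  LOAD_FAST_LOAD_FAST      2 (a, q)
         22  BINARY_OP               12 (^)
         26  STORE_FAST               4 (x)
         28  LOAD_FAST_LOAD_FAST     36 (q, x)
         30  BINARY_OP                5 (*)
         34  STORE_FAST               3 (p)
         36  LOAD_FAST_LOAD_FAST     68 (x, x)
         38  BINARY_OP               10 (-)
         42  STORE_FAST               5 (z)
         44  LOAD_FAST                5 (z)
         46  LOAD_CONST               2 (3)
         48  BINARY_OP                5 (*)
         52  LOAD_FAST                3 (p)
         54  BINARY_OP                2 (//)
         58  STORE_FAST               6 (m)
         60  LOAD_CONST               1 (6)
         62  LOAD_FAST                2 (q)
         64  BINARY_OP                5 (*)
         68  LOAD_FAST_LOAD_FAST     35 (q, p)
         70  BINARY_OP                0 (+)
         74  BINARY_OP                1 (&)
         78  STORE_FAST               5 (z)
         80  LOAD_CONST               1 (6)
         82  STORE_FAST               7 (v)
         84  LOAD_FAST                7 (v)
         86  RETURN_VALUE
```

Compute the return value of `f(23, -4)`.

LOAD_FAST a → push 23. Stack: [23]
LOAD_CONST → push 6. Stack: [23, 6]
BINARY_OP * → 23 * 6 = 138. Stack: [138]
STORE_FAST q → q=138. Stack: []
LOAD_FAST_LOAD_FAST b,b → push -4,-4. Stack: [-4, -4]
BINARY_OP ^ → -4 ^ -4 = 0. Stack: [0]
STORE_FAST p → p=0. Stack: []
LOAD_FAST_LOAD_FAST a,q → push 23,138. Stack: [23, 138]
BINARY_OP ^ → 23 ^ 138 = 157. Stack: [157]
STORE_FAST x → x=157. Stack: []
LOAD_FAST_LOAD_FAST q,x → push 138,157. Stack: [138, 157]
BINARY_OP * → 138 * 157 = 21666. Stack: [21666]
STORE_FAST p → p=21666. Stack: []
LOAD_FAST_LOAD_FAST x,x → push 157,157. Stack: [157, 157]
BINARY_OP - → 157 - 157 = 0. Stack: [0]
STORE_FAST z → z=0. Stack: []
LOAD_FAST z → push 0. Stack: [0]
LOAD_CONST → push 3. Stack: [0, 3]
BINARY_OP * → 0 * 3 = 0. Stack: [0]
LOAD_FAST p → push 21666. Stack: [0, 21666]
BINARY_OP // → 0 // 21666 = 0. Stack: [0]
STORE_FAST m → m=0. Stack: []
LOAD_CONST → push 6. Stack: [6]
LOAD_FAST q → push 138. Stack: [6, 138]
BINARY_OP * → 6 * 138 = 828. Stack: [828]
LOAD_FAST_LOAD_FAST q,p → push 138,21666. Stack: [828, 138, 21666]
BINARY_OP + → 138 + 21666 = 21804. Stack: [828, 21804]
BINARY_OP & → 828 & 21804 = 300. Stack: [300]
STORE_FAST z → z=300. Stack: []
LOAD_CONST → push 6. Stack: [6]
STORE_FAST v → v=6. Stack: []
LOAD_FAST v → push 6. Stack: [6]
RETURN_VALUE → return 6.

6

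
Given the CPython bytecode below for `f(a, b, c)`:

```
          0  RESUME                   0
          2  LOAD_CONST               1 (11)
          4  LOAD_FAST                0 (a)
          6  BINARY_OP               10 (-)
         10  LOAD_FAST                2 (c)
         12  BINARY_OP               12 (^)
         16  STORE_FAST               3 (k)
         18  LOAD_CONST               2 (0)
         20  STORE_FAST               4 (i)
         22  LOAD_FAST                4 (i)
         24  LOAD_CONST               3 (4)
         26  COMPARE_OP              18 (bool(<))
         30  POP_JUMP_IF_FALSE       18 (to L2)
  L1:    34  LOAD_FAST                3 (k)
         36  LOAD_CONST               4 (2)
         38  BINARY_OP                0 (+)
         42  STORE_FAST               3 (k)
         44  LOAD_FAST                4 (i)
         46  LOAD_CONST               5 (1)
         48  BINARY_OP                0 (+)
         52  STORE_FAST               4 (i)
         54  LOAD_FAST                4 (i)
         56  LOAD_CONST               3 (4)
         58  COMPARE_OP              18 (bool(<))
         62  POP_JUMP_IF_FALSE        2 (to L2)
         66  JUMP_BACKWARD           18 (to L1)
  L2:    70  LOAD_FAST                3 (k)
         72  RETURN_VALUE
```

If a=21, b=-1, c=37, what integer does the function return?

LOAD_CONST → push 11. Stack: [11]
LOAD_FAST a → push 21. Stack: [11, 21]
BINARY_OP - → 11 - 21 = -10. Stack: [-10]
LOAD_FAST c → push 37. Stack: [-10, 37]
BINARY_OP ^ → -10 ^ 37 = -45. Stack: [-45]
STORE_FAST k → k=-45. Stack: []
LOAD_CONST → push 0. Stack: [0]
STORE_FAST i → i=0. Stack: []
LOAD_FAST i → push 0. Stack: [0]
LOAD_CONST → push 4. Stack: [0, 4]
COMPARE_OP bool(<) → 0 vs 4 = True. Stack: [True]
POP_JUMP_IF_FALSE → pop True; no jump. Stack: []
LOAD_FAST k → push -45. Stack: [-45]
LOAD_CONST → push 2. Stack: [-45, 2]
BINARY_OP + → -45 + 2 = -43. Stack: [-43]
STORE_FAST k → k=-43. Stack: []
LOAD_FAST i → push 0. Stack: [0]
LOAD_CONST → push 1. Stack: [0, 1]
BINARY_OP + → 0 + 1 = 1. Stack: [1]
STORE_FAST i → i=1. Stack: []
LOAD_FAST i → push 1. Stack: [1]
LOAD_CONST → push 4. Stack: [1, 4]
COMPARE_OP bool(<) → 1 vs 4 = True. Stack: [True]
POP_JUMP_IF_FALSE → pop True; no jump. Stack: []
LOAD_FAST k → push -43. Stack: [-43]
LOAD_CONST → push 2. Stack: [-43, 2]
BINARY_OP + → -43 + 2 = -41. Stack: [-41]
STORE_FAST k → k=-41. Stack: []
LOAD_FAST i → push 1. Stack: [1]
LOAD_CONST → push 1. Stack: [1, 1]
BINARY_OP + → 1 + 1 = 2. Stack: [2]
STORE_FAST i → i=2. Stack: []
LOAD_FAST i → push 2. Stack: [2]
LOAD_CONST → push 4. Stack: [2, 4]
COMPARE_OP bool(<) → 2 vs 4 = True. Stack: [True]
POP_JUMP_IF_FALSE → pop True; no jump. Stack: []
LOAD_FAST k → push -41. Stack: [-41]
LOAD_CONST → push 2. Stack: [-41, 2]
BINARY_OP + → -41 + 2 = -39. Stack: [-39]
STORE_FAST k → k=-39. Stack: []
LOAD_FAST i → push 2. Stack: [2]
LOAD_CONST → push 1. Stack: [2, 1]
BINARY_OP + → 2 + 1 = 3. Stack: [3]
STORE_FAST i → i=3. Stack: []
LOAD_FAST i → push 3. Stack: [3]
LOAD_CONST → push 4. Stack: [3, 4]
COMPARE_OP bool(<) → 3 vs 4 = True. Stack: [True]
POP_JUMP_IF_FALSE → pop True; no jump. Stack: []
LOAD_FAST k → push -39. Stack: [-39]
LOAD_CONST → push 2. Stack: [-39, 2]
BINARY_OP + → -39 + 2 = -37. Stack: [-37]
STORE_FAST k → k=-37. Stack: []
LOAD_FAST i → push 3. Stack: [3]
LOAD_CONST → push 1. Stack: [3, 1]
BINARY_OP + → 3 + 1 = 4. Stack: [4]
STORE_FAST i → i=4. Stack: []
LOAD_FAST i → push 4. Stack: [4]
LOAD_CONST → push 4. Stack: [4, 4]
COMPARE_OP bool(<) → 4 vs 4 = False. Stack: [False]
POP_JUMP_IF_FALSE → pop False; jump. Stack: []
LOAD_FAST k → push -37. Stack: [-37]
RETURN_VALUE → return -37.

-37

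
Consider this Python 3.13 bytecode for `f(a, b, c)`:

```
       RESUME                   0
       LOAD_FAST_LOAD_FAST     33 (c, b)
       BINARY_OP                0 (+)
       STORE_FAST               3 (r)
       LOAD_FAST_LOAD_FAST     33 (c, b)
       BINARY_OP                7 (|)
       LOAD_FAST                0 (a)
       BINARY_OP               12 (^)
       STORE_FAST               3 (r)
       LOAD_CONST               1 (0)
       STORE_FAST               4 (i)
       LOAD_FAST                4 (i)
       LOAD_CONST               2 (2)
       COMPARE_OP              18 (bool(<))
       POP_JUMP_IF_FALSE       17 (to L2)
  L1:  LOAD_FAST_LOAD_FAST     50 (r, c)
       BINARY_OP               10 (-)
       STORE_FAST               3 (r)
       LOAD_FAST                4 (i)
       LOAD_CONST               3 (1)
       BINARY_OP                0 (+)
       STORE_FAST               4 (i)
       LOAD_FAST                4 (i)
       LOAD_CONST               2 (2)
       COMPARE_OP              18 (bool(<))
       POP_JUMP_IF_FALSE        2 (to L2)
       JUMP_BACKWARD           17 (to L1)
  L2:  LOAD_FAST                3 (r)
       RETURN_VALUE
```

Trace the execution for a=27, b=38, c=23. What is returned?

-2

LOAD_FAST_LOAD_FAST c,b → push 23,38. Stack: [23, 38]
BINARY_OP + → 23 + 38 = 61. Stack: [61]
STORE_FAST r → r=61. Stack: []
LOAD_FAST_LOAD_FAST c,b → push 23,38. Stack: [23, 38]
BINARY_OP | → 23 | 38 = 55. Stack: [55]
LOAD_FAST a → push 27. Stack: [55, 27]
BINARY_OP ^ → 55 ^ 27 = 44. Stack: [44]
STORE_FAST r → r=44. Stack: []
LOAD_CONST → push 0. Stack: [0]
STORE_FAST i → i=0. Stack: []
LOAD_FAST i → push 0. Stack: [0]
LOAD_CONST → push 2. Stack: [0, 2]
COMPARE_OP bool(<) → 0 vs 2 = True. Stack: [True]
POP_JUMP_IF_FALSE → pop True; no jump. Stack: []
LOAD_FAST_LOAD_FAST r,c → push 44,23. Stack: [44, 23]
BINARY_OP - → 44 - 23 = 21. Stack: [21]
STORE_FAST r → r=21. Stack: []
LOAD_FAST i → push 0. Stack: [0]
LOAD_CONST → push 1. Stack: [0, 1]
BINARY_OP + → 0 + 1 = 1. Stack: [1]
STORE_FAST i → i=1. Stack: []
LOAD_FAST i → push 1. Stack: [1]
LOAD_CONST → push 2. Stack: [1, 2]
COMPARE_OP bool(<) → 1 vs 2 = True. Stack: [True]
POP_JUMP_IF_FALSE → pop True; no jump. Stack: []
LOAD_FAST_LOAD_FAST r,c → push 21,23. Stack: [21, 23]
BINARY_OP - → 21 - 23 = -2. Stack: [-2]
STORE_FAST r → r=-2. Stack: []
LOAD_FAST i → push 1. Stack: [1]
LOAD_CONST → push 1. Stack: [1, 1]
BINARY_OP + → 1 + 1 = 2. Stack: [2]
STORE_FAST i → i=2. Stack: []
LOAD_FAST i → push 2. Stack: [2]
LOAD_CONST → push 2. Stack: [2, 2]
COMPARE_OP bool(<) → 2 vs 2 = False. Stack: [False]
POP_JUMP_IF_FALSE → pop False; jump. Stack: []
LOAD_FAST r → push -2. Stack: [-2]
RETURN_VALUE → return -2.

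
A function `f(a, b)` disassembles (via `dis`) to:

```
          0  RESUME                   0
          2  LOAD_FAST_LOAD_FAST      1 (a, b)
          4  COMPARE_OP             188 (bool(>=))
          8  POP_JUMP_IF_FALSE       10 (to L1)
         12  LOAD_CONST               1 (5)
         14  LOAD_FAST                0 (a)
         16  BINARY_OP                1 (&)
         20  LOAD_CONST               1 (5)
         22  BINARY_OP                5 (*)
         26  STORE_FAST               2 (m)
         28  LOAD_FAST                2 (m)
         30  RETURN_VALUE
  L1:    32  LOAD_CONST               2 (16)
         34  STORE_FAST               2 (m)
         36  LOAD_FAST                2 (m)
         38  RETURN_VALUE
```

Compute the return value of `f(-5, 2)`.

16

LOAD_FAST_LOAD_FAST a,b → push -5,2. Stack: [-5, 2]
COMPARE_OP bool(>=) → -5 vs 2 = False. Stack: [False]
POP_JUMP_IF_FALSE → pop False; jump. Stack: []
LOAD_CONST → push 16. Stack: [16]
STORE_FAST m → m=16. Stack: []
LOAD_FAST m → push 16. Stack: [16]
RETURN_VALUE → return 16.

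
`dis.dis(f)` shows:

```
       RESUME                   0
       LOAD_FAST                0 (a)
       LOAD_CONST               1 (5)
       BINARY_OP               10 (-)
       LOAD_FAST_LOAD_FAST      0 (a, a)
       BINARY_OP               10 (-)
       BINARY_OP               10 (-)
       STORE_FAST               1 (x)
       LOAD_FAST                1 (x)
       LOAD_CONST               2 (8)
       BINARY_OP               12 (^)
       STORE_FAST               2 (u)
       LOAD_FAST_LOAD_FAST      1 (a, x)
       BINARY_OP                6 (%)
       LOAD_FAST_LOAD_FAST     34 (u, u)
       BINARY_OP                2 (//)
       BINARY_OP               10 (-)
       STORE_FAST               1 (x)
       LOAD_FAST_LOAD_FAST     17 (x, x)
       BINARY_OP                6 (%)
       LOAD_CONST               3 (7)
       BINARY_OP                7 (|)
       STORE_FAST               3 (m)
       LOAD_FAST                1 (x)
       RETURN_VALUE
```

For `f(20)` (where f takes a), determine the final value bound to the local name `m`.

7

LOAD_FAST a → push 20. Stack: [20]
LOAD_CONST → push 5. Stack: [20, 5]
BINARY_OP - → 20 - 5 = 15. Stack: [15]
LOAD_FAST_LOAD_FAST a,a → push 20,20. Stack: [15, 20, 20]
BINARY_OP - → 20 - 20 = 0. Stack: [15, 0]
BINARY_OP - → 15 - 0 = 15. Stack: [15]
STORE_FAST x → x=15. Stack: []
LOAD_FAST x → push 15. Stack: [15]
LOAD_CONST → push 8. Stack: [15, 8]
BINARY_OP ^ → 15 ^ 8 = 7. Stack: [7]
STORE_FAST u → u=7. Stack: []
LOAD_FAST_LOAD_FAST a,x → push 20,15. Stack: [20, 15]
BINARY_OP % → 20 % 15 = 5. Stack: [5]
LOAD_FAST_LOAD_FAST u,u → push 7,7. Stack: [5, 7, 7]
BINARY_OP // → 7 // 7 = 1. Stack: [5, 1]
BINARY_OP - → 5 - 1 = 4. Stack: [4]
STORE_FAST x → x=4. Stack: []
LOAD_FAST_LOAD_FAST x,x → push 4,4. Stack: [4, 4]
BINARY_OP % → 4 % 4 = 0. Stack: [0]
LOAD_CONST → push 7. Stack: [0, 7]
BINARY_OP | → 0 | 7 = 7. Stack: [7]
STORE_FAST m → m=7. Stack: []
LOAD_FAST x → push 4. Stack: [4]
RETURN_VALUE → return 4.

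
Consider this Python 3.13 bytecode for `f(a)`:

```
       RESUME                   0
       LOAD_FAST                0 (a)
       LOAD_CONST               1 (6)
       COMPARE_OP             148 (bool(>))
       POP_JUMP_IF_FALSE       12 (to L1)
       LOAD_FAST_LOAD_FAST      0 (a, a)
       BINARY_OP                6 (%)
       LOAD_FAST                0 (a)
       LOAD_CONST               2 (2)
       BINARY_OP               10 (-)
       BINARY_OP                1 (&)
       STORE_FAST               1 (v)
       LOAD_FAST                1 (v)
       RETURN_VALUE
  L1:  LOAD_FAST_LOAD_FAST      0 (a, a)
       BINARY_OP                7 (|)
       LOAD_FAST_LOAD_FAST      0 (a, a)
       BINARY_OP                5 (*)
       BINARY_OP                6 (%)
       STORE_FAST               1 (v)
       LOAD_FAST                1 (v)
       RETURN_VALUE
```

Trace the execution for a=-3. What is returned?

LOAD_FAST a → push -3. Stack: [-3]
LOAD_CONST → push 6. Stack: [-3, 6]
COMPARE_OP bool(>) → -3 vs 6 = False. Stack: [False]
POP_JUMP_IF_FALSE → pop False; jump. Stack: []
LOAD_FAST_LOAD_FAST a,a → push -3,-3. Stack: [-3, -3]
BINARY_OP | → -3 | -3 = -3. Stack: [-3]
LOAD_FAST_LOAD_FAST a,a → push -3,-3. Stack: [-3, -3, -3]
BINARY_OP * → -3 * -3 = 9. Stack: [-3, 9]
BINARY_OP % → -3 % 9 = 6. Stack: [6]
STORE_FAST v → v=6. Stack: []
LOAD_FAST v → push 6. Stack: [6]
RETURN_VALUE → return 6.

6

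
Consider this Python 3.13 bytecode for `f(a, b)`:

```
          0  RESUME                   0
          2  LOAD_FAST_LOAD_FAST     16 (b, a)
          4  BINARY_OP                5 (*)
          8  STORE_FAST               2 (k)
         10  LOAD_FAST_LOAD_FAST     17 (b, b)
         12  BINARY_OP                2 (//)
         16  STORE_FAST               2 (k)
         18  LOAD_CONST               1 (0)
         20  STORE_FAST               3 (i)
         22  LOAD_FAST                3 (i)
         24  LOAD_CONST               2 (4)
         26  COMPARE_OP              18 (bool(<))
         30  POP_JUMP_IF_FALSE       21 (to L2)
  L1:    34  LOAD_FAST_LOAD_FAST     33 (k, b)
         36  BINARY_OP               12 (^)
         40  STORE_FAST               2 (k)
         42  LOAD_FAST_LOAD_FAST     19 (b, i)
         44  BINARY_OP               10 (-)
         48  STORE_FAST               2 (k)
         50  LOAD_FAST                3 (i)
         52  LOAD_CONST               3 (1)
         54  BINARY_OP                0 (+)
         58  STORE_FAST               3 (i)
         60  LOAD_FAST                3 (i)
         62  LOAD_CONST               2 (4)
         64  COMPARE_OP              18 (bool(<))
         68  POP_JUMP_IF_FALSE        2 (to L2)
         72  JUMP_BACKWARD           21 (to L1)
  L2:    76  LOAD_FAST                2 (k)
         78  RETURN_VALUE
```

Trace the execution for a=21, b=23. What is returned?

LOAD_FAST_LOAD_FAST b,a → push 23,21
BINARY_OP * → 23 * 21 = 483
STORE_FAST k → k=483
LOAD_FAST_LOAD_FAST b,b → push 23,23
BINARY_OP // → 23 // 23 = 1
STORE_FAST k → k=1
LOAD_CONST → push 0
STORE_FAST i → i=0
LOAD_FAST i → push 0
LOAD_CONST → push 4
COMPARE_OP bool(<) → 0 vs 4 = True
POP_JUMP_IF_FALSE → pop True; no jump
LOAD_FAST_LOAD_FAST k,b → push 1,23
BINARY_OP ^ → 1 ^ 23 = 22
STORE_FAST k → k=22
LOAD_FAST_LOAD_FAST b,i → push 23,0
BINARY_OP - → 23 - 0 = 23
STORE_FAST k → k=23
LOAD_FAST i → push 0
LOAD_CONST → push 1
BINARY_OP + → 0 + 1 = 1
STORE_FAST i → i=1
LOAD_FAST i → push 1
LOAD_CONST → push 4
COMPARE_OP bool(<) → 1 vs 4 = True
POP_JUMP_IF_FALSE → pop True; no jump
LOAD_FAST_LOAD_FAST k,b → push 23,23
BINARY_OP ^ → 23 ^ 23 = 0
STORE_FAST k → k=0
LOAD_FAST_LOAD_FAST b,i → push 23,1
BINARY_OP - → 23 - 1 = 22
STORE_FAST k → k=22
LOAD_FAST i → push 1
LOAD_CONST → push 1
BINARY_OP + → 1 + 1 = 2
STORE_FAST i → i=2
LOAD_FAST i → push 2
LOAD_CONST → push 4
COMPARE_OP bool(<) → 2 vs 4 = True
POP_JUMP_IF_FALSE → pop True; no jump
LOAD_FAST_LOAD_FAST k,b → push 22,23
BINARY_OP ^ → 22 ^ 23 = 1
STORE_FAST k → k=1
LOAD_FAST_LOAD_FAST b,i → push 23,2
BINARY_OP - → 23 - 2 = 21
STORE_FAST k → k=21
LOAD_FAST i → push 2
LOAD_CONST → push 1
BINARY_OP + → 2 + 1 = 3
STORE_FAST i → i=3
LOAD_FAST i → push 3
LOAD_CONST → push 4
COMPARE_OP bool(<) → 3 vs 4 = True
POP_JUMP_IF_FALSE → pop True; no jump
LOAD_FAST_LOAD_FAST k,b → push 21,23
BINARY_OP ^ → 21 ^ 23 = 2
STORE_FAST k → k=2
LOAD_FAST_LOAD_FAST b,i → push 23,3
BINARY_OP - → 23 - 3 = 20
STORE_FAST k → k=20
LOAD_FAST i → push 3
LOAD_CONST → push 1
BINARY_OP + → 3 + 1 = 4
STORE_FAST i → i=4
LOAD_FAST i → push 4
LOAD_CONST → push 4
COMPARE_OP bool(<) → 4 vs 4 = False
POP_JUMP_IF_FALSE → pop False; jump
LOAD_FAST k → push 20
RETURN_VALUE → return 20.

20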